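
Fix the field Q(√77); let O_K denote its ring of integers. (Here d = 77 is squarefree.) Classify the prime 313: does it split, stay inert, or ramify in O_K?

p is inert

77 mod 4 = 1, hence disc K = 77 and O_K = ℤ[(1+√77)/2].
Since gcd(313, 77) = 1 the prime 313 does not ramify.
Legendre symbol by Euler's criterion: (77/313) ≡ 77^156 ≡ 312 (mod 313), i.e. (77/313) = -1.
(77/313) = -1, so 313 is inert.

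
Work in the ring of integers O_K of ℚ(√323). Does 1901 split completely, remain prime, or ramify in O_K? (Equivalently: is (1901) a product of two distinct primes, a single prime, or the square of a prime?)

Since 323 ≢ 1 mod 4, the ring of integers is ℤ[√323] with discriminant 4·323 = 1292.
Since gcd(1901, 1292) = 1 the prime 1901 does not ramify.
Legendre symbol by Euler's criterion: (323/1901) ≡ 323^950 ≡ 1900 (mod 1901), i.e. (323/1901) = -1.
(323/1901) = -1, so 1901 is inert.

1901 remains inert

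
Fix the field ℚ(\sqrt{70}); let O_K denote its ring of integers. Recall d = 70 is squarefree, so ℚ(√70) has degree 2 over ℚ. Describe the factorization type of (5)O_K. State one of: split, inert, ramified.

d = 70 ≡ 2 (mod 4), so O_K = ℤ[√70] and disc(K) = 4d = 280.
Ramification test: 5 | 280. The prime 5 ramifies in K.

p ramifies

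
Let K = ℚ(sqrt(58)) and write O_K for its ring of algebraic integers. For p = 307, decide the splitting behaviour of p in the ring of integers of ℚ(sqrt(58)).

Since 58 ≢ 1 mod 4, the ring of integers is ℤ[√58] with discriminant 4·58 = 232.
Since gcd(307, 232) = 1 the prime 307 does not ramify.
(58/307) = 58^153 mod 307 = 1, giving Legendre symbol 1.
(58/307) = 1, so 307 splits.

split — (307) = 𝔭₁𝔭₂ with 𝔭₁ ≠ 𝔭₂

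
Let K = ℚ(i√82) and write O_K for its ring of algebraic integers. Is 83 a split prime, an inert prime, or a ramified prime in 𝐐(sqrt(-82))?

d = -82 ≡ 2 (mod 4), so O_K = ℤ[√-82] and disc(K) = 4d = -328.
Since gcd(83, -328) = 1 the prime 83 does not ramify.
Compute (-82/83) via Euler: 1^((83-1)/2) mod 83 = 1, so (-82/83) = 1.
Legendre symbol 1 ⇒ 83 is split.

splits completely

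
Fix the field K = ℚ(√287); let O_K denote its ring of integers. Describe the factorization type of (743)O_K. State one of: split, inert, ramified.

287 mod 4 = 3, hence disc K = 4·287 = 1148 and O_K = ℤ[√287].
743 ∤ 1148, so 743 is unramified.
Euler's criterion: 287^371 mod 743 = 742. Thus (287|743) = -1.
(287/743) = -1, so 743 is inert.

p is inert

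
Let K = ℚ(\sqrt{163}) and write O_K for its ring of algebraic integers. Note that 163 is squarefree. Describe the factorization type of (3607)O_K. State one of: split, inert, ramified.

163 mod 4 = 3, hence disc K = 4·163 = 652 and O_K = ℤ[√163].
disc(K) = 652 is not divisible by 3607; 3607 is unramified.
Euler's criterion: 163^1803 mod 3607 = 3606. Thus (163|3607) = -1.
d is a non-residue mod p, hence 3607 remains inert in O_K.

p is inert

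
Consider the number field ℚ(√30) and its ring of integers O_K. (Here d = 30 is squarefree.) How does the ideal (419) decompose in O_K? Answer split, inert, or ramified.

30 mod 4 = 2, hence disc K = 4·30 = 120 and O_K = ℤ[√30].
419 ∤ 120, so 419 is unramified.
(30/419) = 30^209 mod 419 = 418, giving Legendre symbol -1.
d is a non-residue mod p, hence 419 remains inert in O_K.

remains prime (inert)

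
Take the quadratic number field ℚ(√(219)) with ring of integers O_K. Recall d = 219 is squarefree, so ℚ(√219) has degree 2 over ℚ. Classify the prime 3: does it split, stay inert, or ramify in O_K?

ramified

d = 219 ≡ 3 (mod 4), so O_K = ℤ[√219] and disc(K) = 4d = 876.
disc(K) = 876 = 3·292, so p = 3 is ramified.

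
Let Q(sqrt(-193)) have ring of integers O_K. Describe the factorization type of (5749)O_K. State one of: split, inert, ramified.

-193 mod 4 = 3, hence disc K = 4·(-193) = -772 and O_K = ℤ[√-193].
Since gcd(5749, -772) = 1 the prime 5749 does not ramify.
Compute (-193/5749) via Euler: 5556^((5749-1)/2) mod 5749 = 5748, so (-193/5749) = -1.
d is a non-residue mod p, hence 5749 remains inert in O_K.

inert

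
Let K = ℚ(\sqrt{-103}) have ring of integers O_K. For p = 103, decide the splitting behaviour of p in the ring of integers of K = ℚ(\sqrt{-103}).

d = -103 ≡ 1 (mod 4), so O_K = ℤ[(1+√-103)/2] and disc(K) = d = -103.
Ramification test: 103 | -103. The prime 103 ramifies in K.

103 is ramified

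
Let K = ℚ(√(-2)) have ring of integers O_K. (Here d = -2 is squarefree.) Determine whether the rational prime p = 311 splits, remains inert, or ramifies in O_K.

remains prime (inert)

-2 mod 4 = 2, hence disc K = 4·(-2) = -8 and O_K = ℤ[√-2].
disc(K) = -8 is not divisible by 311; 311 is unramified.
Euler's criterion: (-2)^155 mod 311 = 310. Thus (-2|311) = -1.
Legendre symbol -1 ⇒ 311 is inert.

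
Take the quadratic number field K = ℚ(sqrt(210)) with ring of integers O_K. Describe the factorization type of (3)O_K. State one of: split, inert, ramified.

ramified

210 mod 4 = 2, hence disc K = 4·210 = 840 and O_K = ℤ[√210].
disc(K) = 840 = 3·280, so p = 3 is ramified.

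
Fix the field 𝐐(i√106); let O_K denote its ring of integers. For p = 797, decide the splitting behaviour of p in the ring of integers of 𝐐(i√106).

split — (797) = 𝔭₁𝔭₂ with 𝔭₁ ≠ 𝔭₂

d = -106 ≡ 2 (mod 4), so O_K = ℤ[√-106] and disc(K) = 4d = -424.
797 ∤ -424, so 797 is unramified.
Euler's criterion: (-106)^398 mod 797 = 1. Thus (-106|797) = 1.
(-106/797) = 1, so 797 splits.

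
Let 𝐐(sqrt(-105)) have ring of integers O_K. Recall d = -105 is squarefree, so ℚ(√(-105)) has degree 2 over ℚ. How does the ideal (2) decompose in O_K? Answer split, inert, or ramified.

Since -105 ≢ 1 mod 4, the ring of integers is ℤ[√-105] with discriminant 4·(-105) = -420.
Ramification test: 2 | -420. The prime 2 ramifies in K.

ramified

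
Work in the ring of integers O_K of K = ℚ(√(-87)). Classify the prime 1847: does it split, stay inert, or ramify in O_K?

Since -87 ≡ 1 mod 4, the ring of integers is ℤ[(1+√-87)/2] with discriminant -87.
disc(K) = -87 is not divisible by 1847; 1847 is unramified.
Legendre symbol by Euler's criterion: (-87/1847) ≡ (-87)^923 ≡ 1846 (mod 1847), i.e. (-87/1847) = -1.
(-87/1847) = -1, so 1847 is inert.

p is inert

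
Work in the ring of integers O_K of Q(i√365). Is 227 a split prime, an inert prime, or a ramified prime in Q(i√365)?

splits completely

d = -365 ≡ 3 (mod 4), so O_K = ℤ[√-365] and disc(K) = 4d = -1460.
Since gcd(227, -1460) = 1 the prime 227 does not ramify.
(-365/227) = 89^113 mod 227 = 1, giving Legendre symbol 1.
d is a quadratic residue mod p, hence 227 splits in O_K.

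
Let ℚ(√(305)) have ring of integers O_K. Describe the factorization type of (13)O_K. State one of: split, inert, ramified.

inert

305 mod 4 = 1, hence disc K = 305 and O_K = ℤ[(1+√305)/2].
Since gcd(13, 305) = 1 the prime 13 does not ramify.
Euler's criterion: 305^6 mod 13 = 12. Thus (305|13) = -1.
Legendre symbol -1 ⇒ 13 is inert.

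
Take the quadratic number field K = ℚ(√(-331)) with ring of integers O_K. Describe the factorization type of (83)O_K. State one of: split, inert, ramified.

-331 mod 4 = 1, hence disc K = -331 and O_K = ℤ[(1+√-331)/2].
Since gcd(83, -331) = 1 the prime 83 does not ramify.
(-331/83) = 1^41 mod 83 = 1, giving Legendre symbol 1.
Legendre symbol 1 ⇒ 83 is split.

split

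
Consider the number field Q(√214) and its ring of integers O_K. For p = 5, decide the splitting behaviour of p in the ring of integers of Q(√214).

splits completely

Since 214 ≢ 1 mod 4, the ring of integers is ℤ[√214] with discriminant 4·214 = 856.
Since gcd(5, 856) = 1 the prime 5 does not ramify.
Euler's criterion: 214^2 mod 5 = 1. Thus (214|5) = 1.
(214/5) = 1, so 5 splits.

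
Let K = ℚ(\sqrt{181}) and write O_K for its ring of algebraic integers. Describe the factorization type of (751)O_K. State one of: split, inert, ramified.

181 mod 4 = 1, hence disc K = 181 and O_K = ℤ[(1+√181)/2].
751 ∤ 181, so 751 is unramified.
(181/751) = 181^375 mod 751 = 1, giving Legendre symbol 1.
d is a quadratic residue mod p, hence 751 splits in O_K.

split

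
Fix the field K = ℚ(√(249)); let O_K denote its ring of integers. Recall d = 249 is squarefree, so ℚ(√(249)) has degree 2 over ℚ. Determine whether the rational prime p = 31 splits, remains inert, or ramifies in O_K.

p splits

d = 249 ≡ 1 (mod 4), so O_K = ℤ[(1+√249)/2] and disc(K) = d = 249.
Since gcd(31, 249) = 1 the prime 31 does not ramify.
Legendre symbol by Euler's criterion: (249/31) ≡ 249^15 ≡ 1 (mod 31), i.e. (249/31) = 1.
Legendre symbol 1 ⇒ 31 is split.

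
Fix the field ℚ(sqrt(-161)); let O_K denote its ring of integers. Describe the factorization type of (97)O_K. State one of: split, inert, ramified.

d = -161 ≡ 3 (mod 4), so O_K = ℤ[√-161] and disc(K) = 4d = -644.
97 ∤ -644, so 97 is unramified.
Compute (-161/97) via Euler: 33^((97-1)/2) mod 97 = 1, so (-161/97) = 1.
(-161/97) = 1, so 97 splits.

split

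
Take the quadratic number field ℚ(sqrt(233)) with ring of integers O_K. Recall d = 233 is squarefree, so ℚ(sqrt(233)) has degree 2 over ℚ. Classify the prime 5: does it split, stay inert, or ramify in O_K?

Since 233 ≡ 1 mod 4, the ring of integers is ℤ[(1+√233)/2] with discriminant 233.
disc(K) = 233 is not divisible by 5; 5 is unramified.
Euler's criterion: 233^2 mod 5 = 4. Thus (233|5) = -1.
d is a non-residue mod p, hence 5 remains inert in O_K.

p is inert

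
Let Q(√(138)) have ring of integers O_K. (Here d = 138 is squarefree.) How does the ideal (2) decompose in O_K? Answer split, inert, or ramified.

p ramifies

138 mod 4 = 2, hence disc K = 4·138 = 552 and O_K = ℤ[√138].
2 divides disc(K) = 552, so 2 ramifies.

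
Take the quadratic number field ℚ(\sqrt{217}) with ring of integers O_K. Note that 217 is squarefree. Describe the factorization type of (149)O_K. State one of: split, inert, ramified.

p splits

217 mod 4 = 1, hence disc K = 217 and O_K = ℤ[(1+√217)/2].
149 ∤ 217, so 149 is unramified.
Legendre symbol by Euler's criterion: (217/149) ≡ 217^74 ≡ 1 (mod 149), i.e. (217/149) = 1.
(217/149) = 1, so 149 splits.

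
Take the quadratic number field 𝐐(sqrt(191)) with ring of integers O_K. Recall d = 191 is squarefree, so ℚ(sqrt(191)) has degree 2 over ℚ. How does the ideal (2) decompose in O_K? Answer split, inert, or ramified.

ramified

d = 191 ≡ 3 (mod 4), so O_K = ℤ[√191] and disc(K) = 4d = 764.
Ramification test: 2 | 764. The prime 2 ramifies in K.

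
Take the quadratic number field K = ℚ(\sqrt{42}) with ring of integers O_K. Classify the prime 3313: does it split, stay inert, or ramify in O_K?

42 mod 4 = 2, hence disc K = 4·42 = 168 and O_K = ℤ[√42].
disc(K) = 168 is not divisible by 3313; 3313 is unramified.
(42/3313) = 42^1656 mod 3313 = 1, giving Legendre symbol 1.
d is a quadratic residue mod p, hence 3313 splits in O_K.

split — (3313) = 𝔭₁𝔭₂ with 𝔭₁ ≠ 𝔭₂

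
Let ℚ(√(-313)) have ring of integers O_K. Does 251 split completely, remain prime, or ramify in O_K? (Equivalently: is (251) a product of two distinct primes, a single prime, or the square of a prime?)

splits completely

d = -313 ≡ 3 (mod 4), so O_K = ℤ[√-313] and disc(K) = 4d = -1252.
disc(K) = -1252 is not divisible by 251; 251 is unramified.
(-313/251) = 189^125 mod 251 = 1, giving Legendre symbol 1.
d is a quadratic residue mod p, hence 251 splits in O_K.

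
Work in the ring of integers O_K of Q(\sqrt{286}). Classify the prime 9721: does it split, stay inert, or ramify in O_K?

Since 286 ≢ 1 mod 4, the ring of integers is ℤ[√286] with discriminant 4·286 = 1144.
9721 ∤ 1144, so 9721 is unramified.
(286/9721) = 286^4860 mod 9721 = 9720, giving Legendre symbol -1.
d is a non-residue mod p, hence 9721 remains inert in O_K.

inert — (9721) stays prime in O_K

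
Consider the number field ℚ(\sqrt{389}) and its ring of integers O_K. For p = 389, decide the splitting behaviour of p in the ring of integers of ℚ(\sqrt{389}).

d = 389 ≡ 1 (mod 4), so O_K = ℤ[(1+√389)/2] and disc(K) = d = 389.
disc(K) = 389 = 389·1, so p = 389 is ramified.

ramifies in O_K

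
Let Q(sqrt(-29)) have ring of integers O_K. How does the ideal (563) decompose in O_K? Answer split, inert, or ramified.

d = -29 ≡ 3 (mod 4), so O_K = ℤ[√-29] and disc(K) = 4d = -116.
563 ∤ -116, so 563 is unramified.
Compute (-29/563) via Euler: 534^((563-1)/2) mod 563 = 1, so (-29/563) = 1.
Legendre symbol 1 ⇒ 563 is split.

split — (563) = 𝔭₁𝔭₂ with 𝔭₁ ≠ 𝔭₂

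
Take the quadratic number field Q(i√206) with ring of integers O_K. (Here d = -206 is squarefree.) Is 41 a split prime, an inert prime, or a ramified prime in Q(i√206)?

-206 mod 4 = 2, hence disc K = 4·(-206) = -824 and O_K = ℤ[√-206].
disc(K) = -824 is not divisible by 41; 41 is unramified.
(-206/41) = 40^20 mod 41 = 1, giving Legendre symbol 1.
d is a quadratic residue mod p, hence 41 splits in O_K.

41 splits in O_K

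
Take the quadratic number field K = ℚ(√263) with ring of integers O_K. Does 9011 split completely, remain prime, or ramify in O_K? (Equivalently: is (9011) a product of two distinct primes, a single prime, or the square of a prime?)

Since 263 ≢ 1 mod 4, the ring of integers is ℤ[√263] with discriminant 4·263 = 1052.
Since gcd(9011, 1052) = 1 the prime 9011 does not ramify.
(263/9011) = 263^4505 mod 9011 = 9010, giving Legendre symbol -1.
d is a non-residue mod p, hence 9011 remains inert in O_K.

remains prime (inert)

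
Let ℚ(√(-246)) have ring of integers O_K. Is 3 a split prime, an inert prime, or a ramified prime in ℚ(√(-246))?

ramified

Since -246 ≢ 1 mod 4, the ring of integers is ℤ[√-246] with discriminant 4·(-246) = -984.
Ramification test: 3 | -984. The prime 3 ramifies in K.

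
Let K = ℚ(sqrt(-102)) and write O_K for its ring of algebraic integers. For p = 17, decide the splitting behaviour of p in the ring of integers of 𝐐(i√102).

Since -102 ≢ 1 mod 4, the ring of integers is ℤ[√-102] with discriminant 4·(-102) = -408.
17 divides disc(K) = -408, so 17 ramifies.

ramifies in O_K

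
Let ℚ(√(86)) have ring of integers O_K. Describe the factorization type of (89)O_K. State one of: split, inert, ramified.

inert — (89) stays prime in O_K

Since 86 ≢ 1 mod 4, the ring of integers is ℤ[√86] with discriminant 4·86 = 344.
Since gcd(89, 344) = 1 the prime 89 does not ramify.
(86/89) = 86^44 mod 89 = 88, giving Legendre symbol -1.
(86/89) = -1, so 89 is inert.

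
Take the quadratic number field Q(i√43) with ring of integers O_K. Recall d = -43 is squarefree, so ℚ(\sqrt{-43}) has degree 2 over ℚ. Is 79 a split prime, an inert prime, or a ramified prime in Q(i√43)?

Since -43 ≡ 1 mod 4, the ring of integers is ℤ[(1+√-43)/2] with discriminant -43.
Since gcd(79, -43) = 1 the prime 79 does not ramify.
(-43/79) = 36^39 mod 79 = 1, giving Legendre symbol 1.
d is a quadratic residue mod p, hence 79 splits in O_K.

split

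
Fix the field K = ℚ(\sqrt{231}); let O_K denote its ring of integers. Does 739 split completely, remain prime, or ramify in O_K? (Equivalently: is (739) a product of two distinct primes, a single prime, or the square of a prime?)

splits completely

Since 231 ≢ 1 mod 4, the ring of integers is ℤ[√231] with discriminant 4·231 = 924.
739 ∤ 924, so 739 is unramified.
Compute (231/739) via Euler: 231^((739-1)/2) mod 739 = 1, so (231/739) = 1.
d is a quadratic residue mod p, hence 739 splits in O_K.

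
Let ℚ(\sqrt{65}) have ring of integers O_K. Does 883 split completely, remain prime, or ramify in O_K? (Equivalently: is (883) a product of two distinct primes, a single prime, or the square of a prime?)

Since 65 ≡ 1 mod 4, the ring of integers is ℤ[(1+√65)/2] with discriminant 65.
disc(K) = 65 is not divisible by 883; 883 is unramified.
Euler's criterion: 65^441 mod 883 = 882. Thus (65|883) = -1.
d is a non-residue mod p, hence 883 remains inert in O_K.

p is inert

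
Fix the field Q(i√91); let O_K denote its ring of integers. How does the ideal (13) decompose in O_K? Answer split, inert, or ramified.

-91 mod 4 = 1, hence disc K = -91 and O_K = ℤ[(1+√-91)/2].
Ramification test: 13 | -91. The prime 13 ramifies in K.

ramified — (13) = 𝔭²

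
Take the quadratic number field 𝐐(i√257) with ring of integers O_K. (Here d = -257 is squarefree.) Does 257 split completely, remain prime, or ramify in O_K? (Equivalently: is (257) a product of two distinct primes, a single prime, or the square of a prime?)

257 is ramified

Since -257 ≢ 1 mod 4, the ring of integers is ℤ[√-257] with discriminant 4·(-257) = -1028.
disc(K) = -1028 = 257·(-4), so p = 257 is ramified.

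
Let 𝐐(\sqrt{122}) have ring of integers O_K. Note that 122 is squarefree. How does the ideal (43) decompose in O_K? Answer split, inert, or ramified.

split

d = 122 ≡ 2 (mod 4), so O_K = ℤ[√122] and disc(K) = 4d = 488.
43 ∤ 488, so 43 is unramified.
Compute (122/43) via Euler: 36^((43-1)/2) mod 43 = 1, so (122/43) = 1.
d is a quadratic residue mod p, hence 43 splits in O_K.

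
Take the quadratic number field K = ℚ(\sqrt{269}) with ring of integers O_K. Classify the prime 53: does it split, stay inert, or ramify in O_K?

53 splits in O_K

Since 269 ≡ 1 mod 4, the ring of integers is ℤ[(1+√269)/2] with discriminant 269.
53 ∤ 269, so 53 is unramified.
Compute (269/53) via Euler: 4^((53-1)/2) mod 53 = 1, so (269/53) = 1.
(269/53) = 1, so 53 splits.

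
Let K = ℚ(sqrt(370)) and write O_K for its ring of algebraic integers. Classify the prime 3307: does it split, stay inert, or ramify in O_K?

inert

370 mod 4 = 2, hence disc K = 4·370 = 1480 and O_K = ℤ[√370].
Since gcd(3307, 1480) = 1 the prime 3307 does not ramify.
Euler's criterion: 370^1653 mod 3307 = 3306. Thus (370|3307) = -1.
d is a non-residue mod p, hence 3307 remains inert in O_K.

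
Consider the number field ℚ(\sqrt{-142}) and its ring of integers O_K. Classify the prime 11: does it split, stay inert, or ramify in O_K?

-142 mod 4 = 2, hence disc K = 4·(-142) = -568 and O_K = ℤ[√-142].
11 ∤ -568, so 11 is unramified.
Euler's criterion: (-142)^5 mod 11 = 1. Thus (-142|11) = 1.
Legendre symbol 1 ⇒ 11 is split.

p splits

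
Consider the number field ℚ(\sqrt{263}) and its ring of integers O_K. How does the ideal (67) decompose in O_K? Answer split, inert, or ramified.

split — (67) = 𝔭₁𝔭₂ with 𝔭₁ ≠ 𝔭₂

Since 263 ≢ 1 mod 4, the ring of integers is ℤ[√263] with discriminant 4·263 = 1052.
disc(K) = 1052 is not divisible by 67; 67 is unramified.
Legendre symbol by Euler's criterion: (263/67) ≡ 263^33 ≡ 1 (mod 67), i.e. (263/67) = 1.
Legendre symbol 1 ⇒ 67 is split.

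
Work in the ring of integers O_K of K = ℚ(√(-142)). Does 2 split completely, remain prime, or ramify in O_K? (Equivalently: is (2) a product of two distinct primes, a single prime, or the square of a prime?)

-142 mod 4 = 2, hence disc K = 4·(-142) = -568 and O_K = ℤ[√-142].
disc(K) = -568 = 2·(-284), so p = 2 is ramified.

ramified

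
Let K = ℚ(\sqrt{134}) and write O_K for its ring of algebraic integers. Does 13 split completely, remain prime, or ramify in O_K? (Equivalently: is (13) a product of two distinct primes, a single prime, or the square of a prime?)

splits completely

134 mod 4 = 2, hence disc K = 4·134 = 536 and O_K = ℤ[√134].
Since gcd(13, 536) = 1 the prime 13 does not ramify.
(134/13) = 4^6 mod 13 = 1, giving Legendre symbol 1.
d is a quadratic residue mod p, hence 13 splits in O_K.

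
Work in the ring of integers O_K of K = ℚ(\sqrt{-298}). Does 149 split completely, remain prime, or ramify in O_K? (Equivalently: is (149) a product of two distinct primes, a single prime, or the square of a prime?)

149 is ramified

-298 mod 4 = 2, hence disc K = 4·(-298) = -1192 and O_K = ℤ[√-298].
Ramification test: 149 | -1192. The prime 149 ramifies in K.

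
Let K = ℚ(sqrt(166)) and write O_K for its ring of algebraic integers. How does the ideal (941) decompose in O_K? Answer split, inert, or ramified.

inert — (941) stays prime in O_K

d = 166 ≡ 2 (mod 4), so O_K = ℤ[√166] and disc(K) = 4d = 664.
disc(K) = 664 is not divisible by 941; 941 is unramified.
Euler's criterion: 166^470 mod 941 = 940. Thus (166|941) = -1.
(166/941) = -1, so 941 is inert.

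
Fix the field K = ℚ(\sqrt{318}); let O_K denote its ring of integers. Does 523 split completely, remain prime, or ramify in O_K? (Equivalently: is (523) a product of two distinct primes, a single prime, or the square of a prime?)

318 mod 4 = 2, hence disc K = 4·318 = 1272 and O_K = ℤ[√318].
disc(K) = 1272 is not divisible by 523; 523 is unramified.
Legendre symbol by Euler's criterion: (318/523) ≡ 318^261 ≡ 1 (mod 523), i.e. (318/523) = 1.
d is a quadratic residue mod p, hence 523 splits in O_K.

splits completely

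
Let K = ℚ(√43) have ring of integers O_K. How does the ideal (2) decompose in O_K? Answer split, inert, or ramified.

Since 43 ≢ 1 mod 4, the ring of integers is ℤ[√43] with discriminant 4·43 = 172.
disc(K) = 172 = 2·86, so p = 2 is ramified.

2 is ramified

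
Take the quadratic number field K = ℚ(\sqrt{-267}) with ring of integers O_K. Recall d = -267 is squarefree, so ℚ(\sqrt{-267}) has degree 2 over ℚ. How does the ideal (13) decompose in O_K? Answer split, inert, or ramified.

inert

d = -267 ≡ 1 (mod 4), so O_K = ℤ[(1+√-267)/2] and disc(K) = d = -267.
disc(K) = -267 is not divisible by 13; 13 is unramified.
Legendre symbol by Euler's criterion: (-267/13) ≡ (-267)^6 ≡ 12 (mod 13), i.e. (-267/13) = -1.
Legendre symbol -1 ⇒ 13 is inert.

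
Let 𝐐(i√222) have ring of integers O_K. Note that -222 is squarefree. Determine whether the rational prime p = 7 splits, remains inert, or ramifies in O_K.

splits completely

d = -222 ≡ 2 (mod 4), so O_K = ℤ[√-222] and disc(K) = 4d = -888.
disc(K) = -888 is not divisible by 7; 7 is unramified.
Legendre symbol by Euler's criterion: (-222/7) ≡ (-222)^3 ≡ 1 (mod 7), i.e. (-222/7) = 1.
d is a quadratic residue mod p, hence 7 splits in O_K.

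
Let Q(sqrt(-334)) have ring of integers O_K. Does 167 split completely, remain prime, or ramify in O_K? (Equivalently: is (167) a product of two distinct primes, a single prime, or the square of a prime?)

-334 mod 4 = 2, hence disc K = 4·(-334) = -1336 and O_K = ℤ[√-334].
Ramification test: 167 | -1336. The prime 167 ramifies in K.

ramified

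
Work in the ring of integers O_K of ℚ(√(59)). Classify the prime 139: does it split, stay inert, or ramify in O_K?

inert

59 mod 4 = 3, hence disc K = 4·59 = 236 and O_K = ℤ[√59].
Since gcd(139, 236) = 1 the prime 139 does not ramify.
(59/139) = 59^69 mod 139 = 138, giving Legendre symbol -1.
Legendre symbol -1 ⇒ 139 is inert.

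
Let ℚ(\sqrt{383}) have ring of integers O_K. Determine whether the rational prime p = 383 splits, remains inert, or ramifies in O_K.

p ramifies

Since 383 ≢ 1 mod 4, the ring of integers is ℤ[√383] with discriminant 4·383 = 1532.
Ramification test: 383 | 1532. The prime 383 ramifies in K.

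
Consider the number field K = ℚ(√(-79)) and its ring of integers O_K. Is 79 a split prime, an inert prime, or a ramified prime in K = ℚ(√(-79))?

ramified

Since -79 ≡ 1 mod 4, the ring of integers is ℤ[(1+√-79)/2] with discriminant -79.
79 divides disc(K) = -79, so 79 ramifies.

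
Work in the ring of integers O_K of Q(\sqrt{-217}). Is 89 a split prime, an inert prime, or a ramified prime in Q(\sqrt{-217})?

split

d = -217 ≡ 3 (mod 4), so O_K = ℤ[√-217] and disc(K) = 4d = -868.
disc(K) = -868 is not divisible by 89; 89 is unramified.
(-217/89) = 50^44 mod 89 = 1, giving Legendre symbol 1.
d is a quadratic residue mod p, hence 89 splits in O_K.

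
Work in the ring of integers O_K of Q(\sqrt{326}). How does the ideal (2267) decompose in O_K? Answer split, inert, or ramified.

remains prime (inert)

Since 326 ≢ 1 mod 4, the ring of integers is ℤ[√326] with discriminant 4·326 = 1304.
Since gcd(2267, 1304) = 1 the prime 2267 does not ramify.
Legendre symbol by Euler's criterion: (326/2267) ≡ 326^1133 ≡ 2266 (mod 2267), i.e. (326/2267) = -1.
d is a non-residue mod p, hence 2267 remains inert in O_K.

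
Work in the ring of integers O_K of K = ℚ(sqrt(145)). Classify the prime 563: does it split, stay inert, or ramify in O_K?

d = 145 ≡ 1 (mod 4), so O_K = ℤ[(1+√145)/2] and disc(K) = d = 145.
disc(K) = 145 is not divisible by 563; 563 is unramified.
Euler's criterion: 145^281 mod 563 = 1. Thus (145|563) = 1.
Legendre symbol 1 ⇒ 563 is split.

split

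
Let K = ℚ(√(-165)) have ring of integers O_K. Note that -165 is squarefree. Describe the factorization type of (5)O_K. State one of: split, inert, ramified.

ramifies in O_K

Since -165 ≢ 1 mod 4, the ring of integers is ℤ[√-165] with discriminant 4·(-165) = -660.
disc(K) = -660 = 5·(-132), so p = 5 is ramified.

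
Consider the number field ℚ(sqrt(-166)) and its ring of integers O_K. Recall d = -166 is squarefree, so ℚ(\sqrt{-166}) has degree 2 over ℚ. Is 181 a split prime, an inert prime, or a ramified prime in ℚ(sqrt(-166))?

p splits

d = -166 ≡ 2 (mod 4), so O_K = ℤ[√-166] and disc(K) = 4d = -664.
disc(K) = -664 is not divisible by 181; 181 is unramified.
Compute (-166/181) via Euler: 15^((181-1)/2) mod 181 = 1, so (-166/181) = 1.
(-166/181) = 1, so 181 splits.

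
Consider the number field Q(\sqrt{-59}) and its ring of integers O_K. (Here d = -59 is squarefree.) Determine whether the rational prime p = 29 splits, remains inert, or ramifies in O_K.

d = -59 ≡ 1 (mod 4), so O_K = ℤ[(1+√-59)/2] and disc(K) = d = -59.
29 ∤ -59, so 29 is unramified.
Compute (-59/29) via Euler: 28^((29-1)/2) mod 29 = 1, so (-59/29) = 1.
d is a quadratic residue mod p, hence 29 splits in O_K.

splits completely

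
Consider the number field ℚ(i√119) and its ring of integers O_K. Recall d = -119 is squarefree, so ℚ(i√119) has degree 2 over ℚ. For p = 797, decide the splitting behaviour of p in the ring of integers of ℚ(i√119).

inert

Since -119 ≡ 1 mod 4, the ring of integers is ℤ[(1+√-119)/2] with discriminant -119.
disc(K) = -119 is not divisible by 797; 797 is unramified.
Euler's criterion: (-119)^398 mod 797 = 796. Thus (-119|797) = -1.
(-119/797) = -1, so 797 is inert.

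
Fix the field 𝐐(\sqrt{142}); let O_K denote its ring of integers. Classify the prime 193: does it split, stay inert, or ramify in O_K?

d = 142 ≡ 2 (mod 4), so O_K = ℤ[√142] and disc(K) = 4d = 568.
disc(K) = 568 is not divisible by 193; 193 is unramified.
Compute (142/193) via Euler: 142^((193-1)/2) mod 193 = 192, so (142/193) = -1.
(142/193) = -1, so 193 is inert.

inert — (193) stays prime in O_K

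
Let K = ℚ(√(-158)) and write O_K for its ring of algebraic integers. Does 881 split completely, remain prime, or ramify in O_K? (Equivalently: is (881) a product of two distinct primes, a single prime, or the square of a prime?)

881 remains inert

-158 mod 4 = 2, hence disc K = 4·(-158) = -632 and O_K = ℤ[√-158].
881 ∤ -632, so 881 is unramified.
Euler's criterion: (-158)^440 mod 881 = 880. Thus (-158|881) = -1.
d is a non-residue mod p, hence 881 remains inert in O_K.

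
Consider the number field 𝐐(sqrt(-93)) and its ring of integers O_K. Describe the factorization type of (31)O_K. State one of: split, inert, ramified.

Since -93 ≢ 1 mod 4, the ring of integers is ℤ[√-93] with discriminant 4·(-93) = -372.
31 divides disc(K) = -372, so 31 ramifies.

ramified — (31) = 𝔭²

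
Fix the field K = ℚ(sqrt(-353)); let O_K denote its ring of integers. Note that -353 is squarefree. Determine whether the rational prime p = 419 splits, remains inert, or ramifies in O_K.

Since -353 ≢ 1 mod 4, the ring of integers is ℤ[√-353] with discriminant 4·(-353) = -1412.
disc(K) = -1412 is not divisible by 419; 419 is unramified.
(-353/419) = 66^209 mod 419 = 1, giving Legendre symbol 1.
Legendre symbol 1 ⇒ 419 is split.

p splits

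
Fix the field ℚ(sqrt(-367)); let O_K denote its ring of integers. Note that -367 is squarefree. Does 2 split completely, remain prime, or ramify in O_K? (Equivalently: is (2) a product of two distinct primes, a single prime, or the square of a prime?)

p splits

d = -367 ≡ 1 (mod 4), so O_K = ℤ[(1+√-367)/2] and disc(K) = d = -367.
Since gcd(2, -367) = 1 the prime 2 does not ramify.
d ≡ 1 (mod 8); the supplementary law gives 2 split.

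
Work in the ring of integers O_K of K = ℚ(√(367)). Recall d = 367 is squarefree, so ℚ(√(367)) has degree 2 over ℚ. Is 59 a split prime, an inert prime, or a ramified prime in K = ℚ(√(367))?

inert

367 mod 4 = 3, hence disc K = 4·367 = 1468 and O_K = ℤ[√367].
Since gcd(59, 1468) = 1 the prime 59 does not ramify.
Compute (367/59) via Euler: 13^((59-1)/2) mod 59 = 58, so (367/59) = -1.
Legendre symbol -1 ⇒ 59 is inert.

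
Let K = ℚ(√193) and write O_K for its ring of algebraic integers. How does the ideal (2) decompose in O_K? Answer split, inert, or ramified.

split

Since 193 ≡ 1 mod 4, the ring of integers is ℤ[(1+√193)/2] with discriminant 193.
disc(K) = 193 is not divisible by 2; 2 is unramified.
Checking d mod 8: 193 ≡ 1. Hence 2 is split in O_K.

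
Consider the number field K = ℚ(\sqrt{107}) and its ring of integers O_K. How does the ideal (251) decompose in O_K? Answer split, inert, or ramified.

d = 107 ≡ 3 (mod 4), so O_K = ℤ[√107] and disc(K) = 4d = 428.
251 ∤ 428, so 251 is unramified.
Euler's criterion: 107^125 mod 251 = 250. Thus (107|251) = -1.
d is a non-residue mod p, hence 251 remains inert in O_K.

inert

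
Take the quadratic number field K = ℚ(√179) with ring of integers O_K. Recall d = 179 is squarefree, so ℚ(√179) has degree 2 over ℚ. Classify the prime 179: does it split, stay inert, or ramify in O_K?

179 is ramified

d = 179 ≡ 3 (mod 4), so O_K = ℤ[√179] and disc(K) = 4d = 716.
Ramification test: 179 | 716. The prime 179 ramifies in K.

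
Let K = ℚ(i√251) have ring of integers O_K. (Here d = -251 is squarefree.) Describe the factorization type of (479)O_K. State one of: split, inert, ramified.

inert — (479) stays prime in O_K

Since -251 ≡ 1 mod 4, the ring of integers is ℤ[(1+√-251)/2] with discriminant -251.
479 ∤ -251, so 479 is unramified.
Legendre symbol by Euler's criterion: (-251/479) ≡ (-251)^239 ≡ 478 (mod 479), i.e. (-251/479) = -1.
(-251/479) = -1, so 479 is inert.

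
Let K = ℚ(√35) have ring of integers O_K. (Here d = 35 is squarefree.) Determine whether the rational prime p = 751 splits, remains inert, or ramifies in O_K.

remains prime (inert)

35 mod 4 = 3, hence disc K = 4·35 = 140 and O_K = ℤ[√35].
751 ∤ 140, so 751 is unramified.
Compute (35/751) via Euler: 35^((751-1)/2) mod 751 = 750, so (35/751) = -1.
d is a non-residue mod p, hence 751 remains inert in O_K.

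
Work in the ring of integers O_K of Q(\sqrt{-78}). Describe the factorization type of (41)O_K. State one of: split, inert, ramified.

split — (41) = 𝔭₁𝔭₂ with 𝔭₁ ≠ 𝔭₂

-78 mod 4 = 2, hence disc K = 4·(-78) = -312 and O_K = ℤ[√-78].
Since gcd(41, -312) = 1 the prime 41 does not ramify.
Euler's criterion: (-78)^20 mod 41 = 1. Thus (-78|41) = 1.
d is a quadratic residue mod p, hence 41 splits in O_K.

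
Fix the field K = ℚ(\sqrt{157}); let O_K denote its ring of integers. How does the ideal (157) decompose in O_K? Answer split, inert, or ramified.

d = 157 ≡ 1 (mod 4), so O_K = ℤ[(1+√157)/2] and disc(K) = d = 157.
157 divides disc(K) = 157, so 157 ramifies.

ramified — (157) = 𝔭²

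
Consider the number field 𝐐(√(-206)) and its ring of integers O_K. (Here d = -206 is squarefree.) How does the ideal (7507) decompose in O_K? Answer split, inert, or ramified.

7507 remains inert

Since -206 ≢ 1 mod 4, the ring of integers is ℤ[√-206] with discriminant 4·(-206) = -824.
7507 ∤ -824, so 7507 is unramified.
(-206/7507) = 7301^3753 mod 7507 = 7506, giving Legendre symbol -1.
Legendre symbol -1 ⇒ 7507 is inert.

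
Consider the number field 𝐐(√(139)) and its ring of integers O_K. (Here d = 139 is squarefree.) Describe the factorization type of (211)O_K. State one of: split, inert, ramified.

d = 139 ≡ 3 (mod 4), so O_K = ℤ[√139] and disc(K) = 4d = 556.
211 ∤ 556, so 211 is unramified.
(139/211) = 139^105 mod 211 = 1, giving Legendre symbol 1.
d is a quadratic residue mod p, hence 211 splits in O_K.

splits completely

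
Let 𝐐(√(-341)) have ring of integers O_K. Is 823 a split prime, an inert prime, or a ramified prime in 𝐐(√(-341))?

Since -341 ≢ 1 mod 4, the ring of integers is ℤ[√-341] with discriminant 4·(-341) = -1364.
823 ∤ -1364, so 823 is unramified.
Euler's criterion: (-341)^411 mod 823 = 1. Thus (-341|823) = 1.
Legendre symbol 1 ⇒ 823 is split.

splits completely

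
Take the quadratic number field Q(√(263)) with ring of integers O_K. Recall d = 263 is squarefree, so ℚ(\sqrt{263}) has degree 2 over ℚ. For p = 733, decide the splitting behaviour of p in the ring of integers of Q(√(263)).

Since 263 ≢ 1 mod 4, the ring of integers is ℤ[√263] with discriminant 4·263 = 1052.
disc(K) = 1052 is not divisible by 733; 733 is unramified.
Compute (263/733) via Euler: 263^((733-1)/2) mod 733 = 1, so (263/733) = 1.
(263/733) = 1, so 733 splits.

split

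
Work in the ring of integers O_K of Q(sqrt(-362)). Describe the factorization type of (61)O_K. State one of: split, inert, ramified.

Since -362 ≢ 1 mod 4, the ring of integers is ℤ[√-362] with discriminant 4·(-362) = -1448.
Since gcd(61, -1448) = 1 the prime 61 does not ramify.
Compute (-362/61) via Euler: 4^((61-1)/2) mod 61 = 1, so (-362/61) = 1.
d is a quadratic residue mod p, hence 61 splits in O_K.

splits completely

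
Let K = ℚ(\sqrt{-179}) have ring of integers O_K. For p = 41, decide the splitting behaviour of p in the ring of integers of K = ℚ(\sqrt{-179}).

p is inert

d = -179 ≡ 1 (mod 4), so O_K = ℤ[(1+√-179)/2] and disc(K) = d = -179.
41 ∤ -179, so 41 is unramified.
Compute (-179/41) via Euler: 26^((41-1)/2) mod 41 = 40, so (-179/41) = -1.
(-179/41) = -1, so 41 is inert.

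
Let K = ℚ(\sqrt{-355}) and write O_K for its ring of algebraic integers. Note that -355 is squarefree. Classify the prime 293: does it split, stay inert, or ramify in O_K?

Since -355 ≡ 1 mod 4, the ring of integers is ℤ[(1+√-355)/2] with discriminant -355.
Since gcd(293, -355) = 1 the prime 293 does not ramify.
Compute (-355/293) via Euler: 231^((293-1)/2) mod 293 = 292, so (-355/293) = -1.
d is a non-residue mod p, hence 293 remains inert in O_K.

p is inert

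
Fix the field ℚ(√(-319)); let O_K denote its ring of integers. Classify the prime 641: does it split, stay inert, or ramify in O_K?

p is inert

Since -319 ≡ 1 mod 4, the ring of integers is ℤ[(1+√-319)/2] with discriminant -319.
641 ∤ -319, so 641 is unramified.
Euler's criterion: (-319)^320 mod 641 = 640. Thus (-319|641) = -1.
(-319/641) = -1, so 641 is inert.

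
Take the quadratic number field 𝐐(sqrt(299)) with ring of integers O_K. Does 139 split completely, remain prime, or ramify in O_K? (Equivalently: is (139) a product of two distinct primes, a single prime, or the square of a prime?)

299 mod 4 = 3, hence disc K = 4·299 = 1196 and O_K = ℤ[√299].
139 ∤ 1196, so 139 is unramified.
Euler's criterion: 299^69 mod 139 = 138. Thus (299|139) = -1.
Legendre symbol -1 ⇒ 139 is inert.

inert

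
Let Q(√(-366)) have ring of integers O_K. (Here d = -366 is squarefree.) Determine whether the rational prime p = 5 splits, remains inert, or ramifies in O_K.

-366 mod 4 = 2, hence disc K = 4·(-366) = -1464 and O_K = ℤ[√-366].
Since gcd(5, -1464) = 1 the prime 5 does not ramify.
Legendre symbol by Euler's criterion: (-366/5) ≡ (-366)^2 ≡ 1 (mod 5), i.e. (-366/5) = 1.
Legendre symbol 1 ⇒ 5 is split.

split — (5) = 𝔭₁𝔭₂ with 𝔭₁ ≠ 𝔭₂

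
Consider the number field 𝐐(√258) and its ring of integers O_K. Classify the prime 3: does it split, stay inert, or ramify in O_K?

3 is ramified

Since 258 ≢ 1 mod 4, the ring of integers is ℤ[√258] with discriminant 4·258 = 1032.
Ramification test: 3 | 1032. The prime 3 ramifies in K.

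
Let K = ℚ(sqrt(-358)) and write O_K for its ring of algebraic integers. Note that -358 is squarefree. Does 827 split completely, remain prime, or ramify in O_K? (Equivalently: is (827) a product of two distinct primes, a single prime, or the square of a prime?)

-358 mod 4 = 2, hence disc K = 4·(-358) = -1432 and O_K = ℤ[√-358].
Since gcd(827, -1432) = 1 the prime 827 does not ramify.
Compute (-358/827) via Euler: 469^((827-1)/2) mod 827 = 1, so (-358/827) = 1.
Legendre symbol 1 ⇒ 827 is split.

splits completely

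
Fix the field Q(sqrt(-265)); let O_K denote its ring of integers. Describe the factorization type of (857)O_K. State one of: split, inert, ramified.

d = -265 ≡ 3 (mod 4), so O_K = ℤ[√-265] and disc(K) = 4d = -1060.
857 ∤ -1060, so 857 is unramified.
Compute (-265/857) via Euler: 592^((857-1)/2) mod 857 = 856, so (-265/857) = -1.
Legendre symbol -1 ⇒ 857 is inert.

inert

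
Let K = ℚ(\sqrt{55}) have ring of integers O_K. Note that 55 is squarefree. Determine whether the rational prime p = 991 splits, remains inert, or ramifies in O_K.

55 mod 4 = 3, hence disc K = 4·55 = 220 and O_K = ℤ[√55].
Since gcd(991, 220) = 1 the prime 991 does not ramify.
Compute (55/991) via Euler: 55^((991-1)/2) mod 991 = 990, so (55/991) = -1.
Legendre symbol -1 ⇒ 991 is inert.

inert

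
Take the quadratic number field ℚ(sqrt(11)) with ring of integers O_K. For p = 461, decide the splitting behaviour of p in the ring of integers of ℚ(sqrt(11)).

d = 11 ≡ 3 (mod 4), so O_K = ℤ[√11] and disc(K) = 4d = 44.
461 ∤ 44, so 461 is unramified.
Legendre symbol by Euler's criterion: (11/461) ≡ 11^230 ≡ 460 (mod 461), i.e. (11/461) = -1.
Legendre symbol -1 ⇒ 461 is inert.

461 remains inert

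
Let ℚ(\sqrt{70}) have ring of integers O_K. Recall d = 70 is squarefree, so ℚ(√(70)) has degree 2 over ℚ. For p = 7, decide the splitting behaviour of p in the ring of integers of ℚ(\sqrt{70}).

Since 70 ≢ 1 mod 4, the ring of integers is ℤ[√70] with discriminant 4·70 = 280.
7 divides disc(K) = 280, so 7 ramifies.

ramifies in O_K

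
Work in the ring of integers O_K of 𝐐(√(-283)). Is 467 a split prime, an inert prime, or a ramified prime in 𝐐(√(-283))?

-283 mod 4 = 1, hence disc K = -283 and O_K = ℤ[(1+√-283)/2].
disc(K) = -283 is not divisible by 467; 467 is unramified.
(-283/467) = 184^233 mod 467 = 466, giving Legendre symbol -1.
d is a non-residue mod p, hence 467 remains inert in O_K.

p is inert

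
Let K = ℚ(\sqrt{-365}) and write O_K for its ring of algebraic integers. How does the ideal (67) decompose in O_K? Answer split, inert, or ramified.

-365 mod 4 = 3, hence disc K = 4·(-365) = -1460 and O_K = ℤ[√-365].
Since gcd(67, -1460) = 1 the prime 67 does not ramify.
Legendre symbol by Euler's criterion: (-365/67) ≡ (-365)^33 ≡ 1 (mod 67), i.e. (-365/67) = 1.
Legendre symbol 1 ⇒ 67 is split.

split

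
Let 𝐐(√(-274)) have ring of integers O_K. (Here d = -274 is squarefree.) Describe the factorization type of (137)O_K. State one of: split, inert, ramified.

p ramifies

Since -274 ≢ 1 mod 4, the ring of integers is ℤ[√-274] with discriminant 4·(-274) = -1096.
137 divides disc(K) = -1096, so 137 ramifies.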